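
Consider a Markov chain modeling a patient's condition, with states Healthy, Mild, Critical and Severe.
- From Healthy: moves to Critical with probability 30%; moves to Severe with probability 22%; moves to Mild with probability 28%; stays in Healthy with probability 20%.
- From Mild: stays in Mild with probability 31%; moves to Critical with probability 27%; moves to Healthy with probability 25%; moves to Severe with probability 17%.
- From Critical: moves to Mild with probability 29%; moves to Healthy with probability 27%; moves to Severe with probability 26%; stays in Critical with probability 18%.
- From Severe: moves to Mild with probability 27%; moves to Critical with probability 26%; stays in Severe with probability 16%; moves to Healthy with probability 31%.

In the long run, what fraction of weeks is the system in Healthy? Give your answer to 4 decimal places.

Let the stationary distribution be π with π = πP and π_1 + π_2 + π_3 + π_4 = 1.
π_1 = 0.2·π_1 + 0.25·π_2 + 0.27·π_3 + 0.31·π_4
π_2 = 0.28·π_1 + 0.31·π_2 + 0.29·π_3 + 0.27·π_4
π_3 = 0.3·π_1 + 0.27·π_2 + 0.18·π_3 + 0.26·π_4
Solving with the normalization constraint gives π = (0.2545, 0.2892, 0.2528, 0.2034).
So the stationary probability of Healthy is 0.2545.

0.2545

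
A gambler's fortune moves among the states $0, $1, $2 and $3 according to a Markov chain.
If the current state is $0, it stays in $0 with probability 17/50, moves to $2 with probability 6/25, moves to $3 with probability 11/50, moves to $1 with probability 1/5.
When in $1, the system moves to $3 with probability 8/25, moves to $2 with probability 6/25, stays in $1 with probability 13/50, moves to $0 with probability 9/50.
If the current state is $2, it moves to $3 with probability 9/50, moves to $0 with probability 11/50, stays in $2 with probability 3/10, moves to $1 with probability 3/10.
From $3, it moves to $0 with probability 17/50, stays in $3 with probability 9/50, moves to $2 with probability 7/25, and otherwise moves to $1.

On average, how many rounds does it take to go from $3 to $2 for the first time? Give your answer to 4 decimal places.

3.8573

Let t(s) be the expected number of rounds to first reach $2 from state s, with t($2) = 0. Conditioning on the first round:
t($0) = 1 + 0.34·t($0) + 0.2·t($1) + 0.22·t($3)
t($1) = 1 + 0.18·t($0) + 0.26·t($1) + 0.32·t($3)
t($3) = 1 + 0.34·t($0) + 0.2·t($1) + 0.18·t($3)
Solving: t($0) = 4.0116, t($1) = 3.9951, t($3) = 3.8573.
Expected rounds from $3 to $2: 3.8573.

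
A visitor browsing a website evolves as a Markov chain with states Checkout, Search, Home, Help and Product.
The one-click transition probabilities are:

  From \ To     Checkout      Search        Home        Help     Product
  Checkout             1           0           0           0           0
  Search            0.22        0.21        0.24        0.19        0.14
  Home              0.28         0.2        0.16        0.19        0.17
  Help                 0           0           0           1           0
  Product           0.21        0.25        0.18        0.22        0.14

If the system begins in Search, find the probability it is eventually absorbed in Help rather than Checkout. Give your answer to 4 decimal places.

0.4566

Let h(s) be the probability of absorption at Help starting from transient state s. Then h(Help) = 1 and h(Checkout) = 0. By first-step analysis:
h(Search) = 0.22·0 + 0.21·h(Search) + 0.24·h(Home) + 0.19·1 + 0.14·h(Product)
h(Home) = 0.28·0 + 0.2·h(Search) + 0.16·h(Home) + 0.19·1 + 0.17·h(Product)
h(Product) = 0.21·0 + 0.25·h(Search) + 0.18·h(Home) + 0.22·1 + 0.14·h(Product)
Solving: h(Search) = 0.4566, h(Home) = 0.4318, h(Product) = 0.4789.
Starting from Search, the probability is 0.4566.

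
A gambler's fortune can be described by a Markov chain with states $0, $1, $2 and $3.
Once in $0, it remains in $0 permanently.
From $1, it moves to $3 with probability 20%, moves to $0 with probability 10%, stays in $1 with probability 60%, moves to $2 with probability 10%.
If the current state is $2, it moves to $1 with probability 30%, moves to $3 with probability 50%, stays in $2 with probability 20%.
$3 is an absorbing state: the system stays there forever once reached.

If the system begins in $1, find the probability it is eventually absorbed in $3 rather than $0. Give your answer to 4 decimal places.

Let h(s) be the probability of absorption at $3 starting from transient state s. Then h($3) = 1 and h($0) = 0. By first-step analysis:
h($1) = 0.1·0 + 0.6·h($1) + 0.1·h($2) + 0.2·1
h($2) = 0.3·h($1) + 0.2·h($2) + 0.5·1
Solving: h($1) = 0.7241, h($2) = 0.8966.
Starting from $1, the probability is 0.7241.

0.7241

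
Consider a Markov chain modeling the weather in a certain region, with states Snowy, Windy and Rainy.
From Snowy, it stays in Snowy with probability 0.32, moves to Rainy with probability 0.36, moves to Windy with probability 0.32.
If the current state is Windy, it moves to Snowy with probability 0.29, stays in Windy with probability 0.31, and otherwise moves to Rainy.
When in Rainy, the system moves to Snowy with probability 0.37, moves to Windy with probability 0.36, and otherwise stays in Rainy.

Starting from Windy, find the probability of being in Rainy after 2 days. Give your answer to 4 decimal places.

0.3364

Sum over the intermediate state after 1 day:
P = P(Windy→Snowy)·P(Snowy→Rainy) + P(Windy→Windy)·P(Windy→Rainy) + P(Windy→Rainy)·P(Rainy→Rainy)
  = 0.29×0.36 + 0.31×0.4 + 0.4×0.27
  = 0.1044 + 0.1240 + 0.1080 = 0.3364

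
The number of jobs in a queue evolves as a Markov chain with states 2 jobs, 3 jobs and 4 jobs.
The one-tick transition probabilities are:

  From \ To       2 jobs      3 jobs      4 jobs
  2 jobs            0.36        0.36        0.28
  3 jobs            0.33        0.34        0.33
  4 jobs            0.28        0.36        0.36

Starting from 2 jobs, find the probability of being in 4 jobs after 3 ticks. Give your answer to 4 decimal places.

0.3233

Propagate the distribution vector 3 ticks from 2 jobs.
After 0 ticks: (1.0000, 0.0000, 0.0000)
After 1 tick: (0.3600, 0.3600, 0.2800)
After 2 ticks: (0.3268, 0.3528, 0.3204)
After 3 ticks: (0.3238, 0.3529, 0.3233)
P(in 4 jobs after 3 ticks) = 0.3233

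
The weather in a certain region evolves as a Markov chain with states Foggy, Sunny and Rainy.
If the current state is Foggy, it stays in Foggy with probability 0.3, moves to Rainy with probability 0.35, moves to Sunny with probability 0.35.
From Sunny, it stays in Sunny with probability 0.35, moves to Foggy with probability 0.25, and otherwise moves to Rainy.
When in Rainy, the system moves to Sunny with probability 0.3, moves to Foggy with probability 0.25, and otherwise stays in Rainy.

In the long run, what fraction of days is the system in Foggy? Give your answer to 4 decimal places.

0.2632

Let the stationary distribution be π with π = πP and π_1 + π_2 + π_3 = 1.
π_1 = 0.3·π_1 + 0.25·π_2 + 0.25·π_3
π_2 = 0.35·π_1 + 0.35·π_2 + 0.3·π_3
Solving with the normalization constraint gives π = (0.2632, 0.3296, 0.4072).
So the stationary probability of Foggy is 0.2632.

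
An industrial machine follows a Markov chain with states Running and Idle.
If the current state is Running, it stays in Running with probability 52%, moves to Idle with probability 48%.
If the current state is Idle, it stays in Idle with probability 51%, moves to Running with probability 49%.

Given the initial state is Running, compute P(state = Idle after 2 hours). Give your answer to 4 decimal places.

Sum over the intermediate state after 1 hour:
P = P(Running→Running)·P(Running→Idle) + P(Running→Idle)·P(Idle→Idle)
  = 0.52×0.48 + 0.48×0.51
  = 0.2496 + 0.2448 = 0.4944

0.4944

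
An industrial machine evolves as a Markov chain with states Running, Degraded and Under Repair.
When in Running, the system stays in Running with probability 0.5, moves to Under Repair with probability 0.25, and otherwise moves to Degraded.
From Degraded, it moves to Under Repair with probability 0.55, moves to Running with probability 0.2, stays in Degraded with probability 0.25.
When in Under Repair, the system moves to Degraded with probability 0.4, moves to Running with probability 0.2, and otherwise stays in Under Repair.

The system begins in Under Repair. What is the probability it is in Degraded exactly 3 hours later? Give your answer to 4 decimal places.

Propagate the distribution vector 3 hours from Under Repair.
After 0 hours: (0.0000, 0.0000, 1.0000)
After 1 hour: (0.2000, 0.4000, 0.4000)
After 2 hours: (0.2600, 0.3100, 0.4300)
After 3 hours: (0.2780, 0.3145, 0.4075)
P(in Degraded after 3 hours) = 0.3145

0.3145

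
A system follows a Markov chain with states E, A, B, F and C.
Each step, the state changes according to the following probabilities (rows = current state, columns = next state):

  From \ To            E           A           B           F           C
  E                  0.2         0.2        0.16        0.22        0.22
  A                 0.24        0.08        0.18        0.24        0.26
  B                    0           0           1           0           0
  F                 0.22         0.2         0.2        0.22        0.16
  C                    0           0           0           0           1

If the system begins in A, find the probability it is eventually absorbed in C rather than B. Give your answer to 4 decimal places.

Let h(s) be the probability of absorption at C starting from transient state s. Then h(C) = 1 and h(B) = 0. By first-step analysis:
h(E) = 0.2·h(E) + 0.2·h(A) + 0.16·0 + 0.22·h(F) + 0.22·1
h(A) = 0.24·h(E) + 0.08·h(A) + 0.18·0 + 0.24·h(F) + 0.26·1
h(F) = 0.22·h(E) + 0.2·h(A) + 0.2·0 + 0.22·h(F) + 0.16·1
Solving: h(E) = 0.5534, h(A) = 0.5585, h(F) = 0.5044.
Starting from A, the probability is 0.5585.

0.5585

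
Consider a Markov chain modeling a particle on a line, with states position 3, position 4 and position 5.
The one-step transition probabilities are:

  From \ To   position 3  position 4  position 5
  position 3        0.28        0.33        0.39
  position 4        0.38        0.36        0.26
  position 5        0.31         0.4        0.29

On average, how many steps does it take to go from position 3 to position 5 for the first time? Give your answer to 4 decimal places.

2.8921

Let t(s) be the expected number of steps to first reach position 5 from state s, with t(position 5) = 0. Conditioning on the first step:
t(position 3) = 1 + 0.28·t(position 3) + 0.33·t(position 4)
t(position 4) = 1 + 0.38·t(position 3) + 0.36·t(position 4)
Solving: t(position 3) = 2.8921, t(position 4) = 3.2797.
Expected steps from position 3 to position 5: 2.8921.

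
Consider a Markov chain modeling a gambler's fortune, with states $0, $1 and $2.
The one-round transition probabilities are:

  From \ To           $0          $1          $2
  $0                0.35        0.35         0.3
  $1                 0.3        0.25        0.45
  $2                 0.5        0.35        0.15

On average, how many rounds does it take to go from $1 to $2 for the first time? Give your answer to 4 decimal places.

2.4837

Let t(s) be the expected number of rounds to first reach $2 from state s, with t($2) = 0. Conditioning on the first round:
t($0) = 1 + 0.35·t($0) + 0.35·t($1)
t($1) = 1 + 0.3·t($0) + 0.25·t($1)
Solving: t($0) = 2.8758, t($1) = 2.4837.
Expected rounds from $1 to $2: 2.4837.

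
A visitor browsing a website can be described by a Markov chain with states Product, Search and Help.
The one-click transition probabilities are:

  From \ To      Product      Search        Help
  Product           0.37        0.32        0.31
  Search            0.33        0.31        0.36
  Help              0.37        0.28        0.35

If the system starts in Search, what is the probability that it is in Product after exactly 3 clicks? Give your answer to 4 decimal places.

0.3579

Propagate the distribution vector 3 clicks from Search.
After 0 clicks: (0.0000, 1.0000, 0.0000)
After 1 click: (0.3300, 0.3100, 0.3600)
After 2 clicks: (0.3576, 0.3025, 0.3399)
After 3 clicks: (0.3579, 0.3034, 0.3387)
P(in Product after 3 clicks) = 0.3579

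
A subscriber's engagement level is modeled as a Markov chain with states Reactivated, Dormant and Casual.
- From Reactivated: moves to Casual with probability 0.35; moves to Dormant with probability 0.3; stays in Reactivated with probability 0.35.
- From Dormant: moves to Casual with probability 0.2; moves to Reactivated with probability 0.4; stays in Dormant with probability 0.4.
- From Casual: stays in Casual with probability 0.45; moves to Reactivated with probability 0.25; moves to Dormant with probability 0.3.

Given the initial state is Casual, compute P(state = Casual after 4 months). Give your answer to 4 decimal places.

Propagate the distribution vector 4 months from Casual.
After 0 months: (0.0000, 0.0000, 1.0000)
After 1 month: (0.2500, 0.3000, 0.4500)
After 2 months: (0.3200, 0.3300, 0.3500)
After 3 months: (0.3315, 0.3330, 0.3355)
After 4 months: (0.3331, 0.3333, 0.3336)
P(in Casual after 4 months) = 0.3336

0.3336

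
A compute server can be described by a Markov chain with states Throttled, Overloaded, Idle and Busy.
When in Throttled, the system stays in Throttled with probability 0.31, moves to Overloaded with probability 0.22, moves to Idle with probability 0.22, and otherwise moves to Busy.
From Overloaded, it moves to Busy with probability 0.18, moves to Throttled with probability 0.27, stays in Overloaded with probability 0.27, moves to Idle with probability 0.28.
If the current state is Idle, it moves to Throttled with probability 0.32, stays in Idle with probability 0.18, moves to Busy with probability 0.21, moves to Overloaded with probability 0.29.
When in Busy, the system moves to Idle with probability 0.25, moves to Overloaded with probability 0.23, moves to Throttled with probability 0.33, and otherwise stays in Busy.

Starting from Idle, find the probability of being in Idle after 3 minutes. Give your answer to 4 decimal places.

Propagate the distribution vector 3 minutes from Idle.
After 0 minutes: (0.0000, 0.0000, 1.0000, 0.0000)
After 1 minute: (0.3200, 0.2900, 0.1800, 0.2100)
After 2 minutes: (0.3044, 0.2492, 0.2365, 0.2099)
After 3 minutes: (0.3066, 0.2511, 0.2318, 0.2105)
P(in Idle after 3 minutes) = 0.2318

0.2318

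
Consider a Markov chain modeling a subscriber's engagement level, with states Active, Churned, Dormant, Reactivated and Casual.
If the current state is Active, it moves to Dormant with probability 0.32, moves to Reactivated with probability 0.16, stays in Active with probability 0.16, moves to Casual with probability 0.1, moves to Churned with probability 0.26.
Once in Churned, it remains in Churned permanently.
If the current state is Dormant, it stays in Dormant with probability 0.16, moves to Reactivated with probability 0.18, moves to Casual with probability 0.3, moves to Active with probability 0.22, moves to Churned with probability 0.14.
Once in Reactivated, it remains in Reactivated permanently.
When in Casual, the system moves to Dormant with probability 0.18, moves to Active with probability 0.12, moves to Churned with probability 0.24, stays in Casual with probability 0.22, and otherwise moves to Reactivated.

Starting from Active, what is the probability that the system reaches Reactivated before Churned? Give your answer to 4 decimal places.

Let h(s) be the probability of absorption at Reactivated starting from transient state s. Then h(Reactivated) = 1 and h(Churned) = 0. By first-step analysis:
h(Active) = 0.16·h(Active) + 0.26·0 + 0.32·h(Dormant) + 0.16·1 + 0.1·h(Casual)
h(Dormant) = 0.22·h(Active) + 0.14·0 + 0.16·h(Dormant) + 0.18·1 + 0.3·h(Casual)
h(Casual) = 0.12·h(Active) + 0.24·0 + 0.18·h(Dormant) + 0.24·1 + 0.22·h(Casual)
Solving: h(Active) = 0.4418, h(Dormant) = 0.5059, h(Casual) = 0.4924.
Starting from Active, the probability is 0.4418.

0.4418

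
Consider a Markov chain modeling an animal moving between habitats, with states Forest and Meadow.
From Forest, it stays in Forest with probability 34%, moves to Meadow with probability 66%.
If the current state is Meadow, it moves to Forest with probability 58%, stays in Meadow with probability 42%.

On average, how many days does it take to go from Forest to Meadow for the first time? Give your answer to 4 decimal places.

1.5152

Let t(s) be the expected number of days to first reach Meadow from state s, with t(Meadow) = 0. Conditioning on the first day:
t(Forest) = 1 + 0.34·t(Forest)
Solving: t(Forest) = 1.5152.
Expected days from Forest to Meadow: 1.5152.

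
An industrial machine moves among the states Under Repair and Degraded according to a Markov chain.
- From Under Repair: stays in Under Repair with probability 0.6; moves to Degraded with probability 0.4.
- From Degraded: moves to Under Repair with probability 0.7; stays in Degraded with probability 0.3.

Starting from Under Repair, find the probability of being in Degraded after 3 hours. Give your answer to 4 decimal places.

0.3640

Propagate the distribution vector 3 hours from Under Repair.
After 0 hours: (1.0000, 0.0000)
After 1 hour: (0.6000, 0.4000)
After 2 hours: (0.6400, 0.3600)
After 3 hours: (0.6360, 0.3640)
P(in Degraded after 3 hours) = 0.3640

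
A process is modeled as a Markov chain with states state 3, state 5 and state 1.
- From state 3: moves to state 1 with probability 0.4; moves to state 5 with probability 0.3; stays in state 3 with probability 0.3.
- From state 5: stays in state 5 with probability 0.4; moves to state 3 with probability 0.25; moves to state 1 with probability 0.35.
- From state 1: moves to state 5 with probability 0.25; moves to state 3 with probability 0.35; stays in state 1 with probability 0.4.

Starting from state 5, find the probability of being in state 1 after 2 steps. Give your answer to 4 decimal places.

Sum over the intermediate state after 1 step:
P = P(state 5→state 3)·P(state 3→state 1) + P(state 5→state 5)·P(state 5→state 1) + P(state 5→state 1)·P(state 1→state 1)
  = 0.25×0.4 + 0.4×0.35 + 0.35×0.4
  = 0.1000 + 0.1400 + 0.1400 = 0.3800

0.3800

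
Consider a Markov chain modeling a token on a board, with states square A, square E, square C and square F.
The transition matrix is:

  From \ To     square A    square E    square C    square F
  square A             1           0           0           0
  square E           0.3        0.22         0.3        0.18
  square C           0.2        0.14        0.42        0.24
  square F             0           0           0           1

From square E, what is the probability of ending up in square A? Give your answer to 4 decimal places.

0.5702

Let h(s) be the probability of absorption at square A starting from transient state s. Then h(square A) = 1 and h(square F) = 0. By first-step analysis:
h(square E) = 0.3·1 + 0.22·h(square E) + 0.3·h(square C) + 0.18·0
h(square C) = 0.2·1 + 0.14·h(square E) + 0.42·h(square C) + 0.24·0
Solving: h(square E) = 0.5702, h(square C) = 0.4825.
Starting from square E, the probability is 0.5702.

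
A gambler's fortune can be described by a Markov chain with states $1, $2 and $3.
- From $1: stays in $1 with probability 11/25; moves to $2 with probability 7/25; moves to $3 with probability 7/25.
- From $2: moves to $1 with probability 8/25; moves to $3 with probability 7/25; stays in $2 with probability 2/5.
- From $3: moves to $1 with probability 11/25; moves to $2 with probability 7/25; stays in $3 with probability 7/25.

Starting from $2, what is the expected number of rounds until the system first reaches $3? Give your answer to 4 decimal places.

3.5714

Let t(s) be the expected number of rounds to first reach $3 from state s, with t($3) = 0. Conditioning on the first round:
t($1) = 1 + 0.44·t($1) + 0.28·t($2)
t($2) = 1 + 0.32·t($1) + 0.4·t($2)
Solving: t($1) = 3.5714, t($2) = 3.5714.
Expected rounds from $2 to $3: 3.5714.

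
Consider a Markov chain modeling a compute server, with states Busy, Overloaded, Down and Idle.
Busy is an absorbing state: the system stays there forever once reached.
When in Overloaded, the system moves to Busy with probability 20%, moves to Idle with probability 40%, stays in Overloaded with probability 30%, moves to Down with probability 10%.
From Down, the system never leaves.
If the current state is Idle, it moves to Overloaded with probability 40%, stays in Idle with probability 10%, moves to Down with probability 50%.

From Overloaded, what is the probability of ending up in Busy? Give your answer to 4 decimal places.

0.3830

Let h(s) be the probability of absorption at Busy starting from transient state s. Then h(Busy) = 1 and h(Down) = 0. By first-step analysis:
h(Overloaded) = 0.2·1 + 0.3·h(Overloaded) + 0.1·0 + 0.4·h(Idle)
h(Idle) = 0.4·h(Overloaded) + 0.5·0 + 0.1·h(Idle)
Solving: h(Overloaded) = 0.3830, h(Idle) = 0.1702.
Starting from Overloaded, the probability is 0.3830.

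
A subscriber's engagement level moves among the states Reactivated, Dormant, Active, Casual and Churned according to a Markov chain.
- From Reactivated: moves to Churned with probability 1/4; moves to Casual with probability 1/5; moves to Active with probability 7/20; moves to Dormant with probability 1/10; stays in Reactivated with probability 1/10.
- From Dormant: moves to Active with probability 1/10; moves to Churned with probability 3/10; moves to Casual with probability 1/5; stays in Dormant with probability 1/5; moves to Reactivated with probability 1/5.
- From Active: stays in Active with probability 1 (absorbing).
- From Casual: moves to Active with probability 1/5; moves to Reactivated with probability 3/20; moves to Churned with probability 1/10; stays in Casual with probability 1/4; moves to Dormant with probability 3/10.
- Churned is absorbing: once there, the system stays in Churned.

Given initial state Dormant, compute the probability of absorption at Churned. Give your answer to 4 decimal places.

Let h(s) be the probability of absorption at Churned starting from transient state s. Then h(Churned) = 1 and h(Active) = 0. By first-step analysis:
h(Reactivated) = 0.1·h(Reactivated) + 0.1·h(Dormant) + 0.35·0 + 0.2·h(Casual) + 0.25·1
h(Dormant) = 0.2·h(Reactivated) + 0.2·h(Dormant) + 0.1·0 + 0.2·h(Casual) + 0.3·1
h(Casual) = 0.15·h(Reactivated) + 0.3·h(Dormant) + 0.2·0 + 0.25·h(Casual) + 0.1·1
Solving: h(Reactivated) = 0.4479, h(Dormant) = 0.6030, h(Casual) = 0.4641.
Starting from Dormant, the probability is 0.6030.

0.6030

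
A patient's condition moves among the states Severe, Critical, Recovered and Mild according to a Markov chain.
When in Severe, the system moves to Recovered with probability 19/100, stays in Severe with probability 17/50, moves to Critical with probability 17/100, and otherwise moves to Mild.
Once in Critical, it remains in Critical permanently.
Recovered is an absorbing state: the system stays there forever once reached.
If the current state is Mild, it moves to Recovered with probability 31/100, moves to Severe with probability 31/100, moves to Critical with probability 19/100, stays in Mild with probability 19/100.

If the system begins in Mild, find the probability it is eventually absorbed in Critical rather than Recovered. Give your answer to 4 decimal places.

0.4033

Let h(s) be the probability of absorption at Critical starting from transient state s. Then h(Critical) = 1 and h(Recovered) = 0. By first-step analysis:
h(Severe) = 0.34·h(Severe) + 0.17·1 + 0.19·0 + 0.3·h(Mild)
h(Mild) = 0.31·h(Severe) + 0.19·1 + 0.31·0 + 0.19·h(Mild)
Solving: h(Severe) = 0.4409, h(Mild) = 0.4033.
Starting from Mild, the probability is 0.4033.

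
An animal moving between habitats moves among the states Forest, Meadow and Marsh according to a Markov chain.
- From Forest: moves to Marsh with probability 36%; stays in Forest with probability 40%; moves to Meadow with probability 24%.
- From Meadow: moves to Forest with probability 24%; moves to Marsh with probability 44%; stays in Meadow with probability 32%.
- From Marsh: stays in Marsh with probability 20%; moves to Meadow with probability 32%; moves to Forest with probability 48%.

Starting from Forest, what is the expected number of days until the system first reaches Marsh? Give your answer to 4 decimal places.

Let t(s) be the expected number of days to first reach Marsh from state s, with t(Marsh) = 0. Conditioning on the first day:
t(Forest) = 1 + 0.4·t(Forest) + 0.24·t(Meadow)
t(Meadow) = 1 + 0.24·t(Forest) + 0.32·t(Meadow)
Solving: t(Forest) = 2.6256, t(Meadow) = 2.3973.
Expected days from Forest to Marsh: 2.6256.

2.6256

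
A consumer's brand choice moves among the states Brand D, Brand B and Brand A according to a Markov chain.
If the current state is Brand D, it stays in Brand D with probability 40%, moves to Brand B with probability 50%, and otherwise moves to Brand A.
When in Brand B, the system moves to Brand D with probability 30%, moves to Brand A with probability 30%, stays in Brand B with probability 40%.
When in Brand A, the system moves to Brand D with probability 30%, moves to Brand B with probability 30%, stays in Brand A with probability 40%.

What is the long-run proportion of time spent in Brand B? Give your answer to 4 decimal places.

Let the stationary distribution be π with π = πP and π_1 + π_2 + π_3 = 1.
π_1 = 0.4·π_1 + 0.3·π_2 + 0.3·π_3
π_2 = 0.5·π_1 + 0.4·π_2 + 0.3·π_3
Solving with the normalization constraint gives π = (0.3333, 0.4074, 0.2593).
So the stationary probability of Brand B is 0.4074.

0.4074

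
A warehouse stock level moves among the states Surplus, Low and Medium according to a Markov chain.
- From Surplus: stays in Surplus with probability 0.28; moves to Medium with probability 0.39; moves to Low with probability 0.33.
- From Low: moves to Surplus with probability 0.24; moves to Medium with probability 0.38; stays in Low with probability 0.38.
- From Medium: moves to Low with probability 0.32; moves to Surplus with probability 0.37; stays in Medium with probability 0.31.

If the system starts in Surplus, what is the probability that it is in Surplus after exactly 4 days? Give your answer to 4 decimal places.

Propagate the distribution vector 4 days from Surplus.
After 0 days: (1.0000, 0.0000, 0.0000)
After 1 day: (0.2800, 0.3300, 0.3900)
After 2 days: (0.3019, 0.3426, 0.3555)
After 3 days: (0.2983, 0.3436, 0.3581)
After 4 days: (0.2985, 0.3436, 0.3579)
P(in Surplus after 4 days) = 0.2985

0.2985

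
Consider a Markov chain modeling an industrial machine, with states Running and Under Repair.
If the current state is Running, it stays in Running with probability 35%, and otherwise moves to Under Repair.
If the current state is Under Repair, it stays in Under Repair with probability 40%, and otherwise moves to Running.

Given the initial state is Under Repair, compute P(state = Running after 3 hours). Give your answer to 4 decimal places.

Propagate the distribution vector 3 hours from Under Repair.
After 0 hours: (0.0000, 1.0000)
After 1 hour: (0.6000, 0.4000)
After 2 hours: (0.4500, 0.5500)
After 3 hours: (0.4875, 0.5125)
P(in Running after 3 hours) = 0.4875

0.4875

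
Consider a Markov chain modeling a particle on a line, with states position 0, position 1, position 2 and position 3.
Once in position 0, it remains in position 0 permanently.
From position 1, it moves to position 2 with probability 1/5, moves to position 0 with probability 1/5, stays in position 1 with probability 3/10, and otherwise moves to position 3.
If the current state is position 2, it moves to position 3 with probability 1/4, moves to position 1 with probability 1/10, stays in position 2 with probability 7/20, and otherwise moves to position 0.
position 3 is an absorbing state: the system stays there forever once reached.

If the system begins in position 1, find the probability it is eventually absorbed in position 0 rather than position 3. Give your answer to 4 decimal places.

Let h(s) be the probability of absorption at position 0 starting from transient state s. Then h(position 0) = 1 and h(position 3) = 0. By first-step analysis:
h(position 1) = 0.2·1 + 0.3·h(position 1) + 0.2·h(position 2) + 0.3·0
h(position 2) = 0.3·1 + 0.1·h(position 1) + 0.35·h(position 2) + 0.25·0
Solving: h(position 1) = 0.4368, h(position 2) = 0.5287.
Starting from position 1, the probability is 0.4368.

0.4368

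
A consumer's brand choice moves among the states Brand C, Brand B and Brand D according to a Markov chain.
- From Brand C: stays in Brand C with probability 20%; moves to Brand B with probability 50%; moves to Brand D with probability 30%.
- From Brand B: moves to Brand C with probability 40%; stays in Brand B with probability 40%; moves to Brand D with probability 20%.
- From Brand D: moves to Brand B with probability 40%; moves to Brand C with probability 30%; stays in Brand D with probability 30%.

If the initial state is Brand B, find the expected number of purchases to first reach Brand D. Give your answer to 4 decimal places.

Let t(s) be the expected number of purchases to first reach Brand D from state s, with t(Brand D) = 0. Conditioning on the first purchase:
t(Brand C) = 1 + 0.2·t(Brand C) + 0.5·t(Brand B)
t(Brand B) = 1 + 0.4·t(Brand C) + 0.4·t(Brand B)
Solving: t(Brand C) = 3.9286, t(Brand B) = 4.2857.
Expected purchases from Brand B to Brand D: 4.2857.

4.2857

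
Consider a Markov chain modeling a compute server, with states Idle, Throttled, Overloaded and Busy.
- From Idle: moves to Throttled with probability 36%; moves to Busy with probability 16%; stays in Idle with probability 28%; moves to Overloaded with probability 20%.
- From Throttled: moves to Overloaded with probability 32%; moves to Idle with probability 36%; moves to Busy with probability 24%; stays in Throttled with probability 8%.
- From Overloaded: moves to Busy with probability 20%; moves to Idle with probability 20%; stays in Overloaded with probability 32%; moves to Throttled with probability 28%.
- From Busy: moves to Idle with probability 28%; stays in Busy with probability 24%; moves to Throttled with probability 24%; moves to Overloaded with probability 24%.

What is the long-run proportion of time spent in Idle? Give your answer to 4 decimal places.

Let the stationary distribution be π with π = πP and π_1 + π_2 + π_3 + π_4 = 1.
π_1 = 0.28·π_1 + 0.36·π_2 + 0.2·π_3 + 0.28·π_4
π_2 = 0.36·π_1 + 0.08·π_2 + 0.28·π_3 + 0.24·π_4
π_3 = 0.2·π_1 + 0.32·π_2 + 0.32·π_3 + 0.24·π_4
Solving with the normalization constraint gives π = (0.2780, 0.2450, 0.2701, 0.2070).
So the stationary probability of Idle is 0.2780.

0.2780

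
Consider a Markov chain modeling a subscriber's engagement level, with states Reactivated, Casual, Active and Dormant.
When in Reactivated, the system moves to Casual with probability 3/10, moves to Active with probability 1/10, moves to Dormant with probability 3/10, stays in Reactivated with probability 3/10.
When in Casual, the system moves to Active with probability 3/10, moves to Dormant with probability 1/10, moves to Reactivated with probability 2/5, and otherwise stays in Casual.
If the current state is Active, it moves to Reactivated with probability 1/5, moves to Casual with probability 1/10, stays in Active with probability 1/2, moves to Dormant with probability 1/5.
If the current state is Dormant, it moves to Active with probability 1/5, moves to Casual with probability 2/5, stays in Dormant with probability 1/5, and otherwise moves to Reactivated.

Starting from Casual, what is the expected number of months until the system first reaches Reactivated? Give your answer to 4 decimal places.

3.3486

Let t(s) be the expected number of months to first reach Reactivated from state s, with t(Reactivated) = 0. Conditioning on the first month:
t(Casual) = 1 + 0.2·t(Casual) + 0.3·t(Active) + 0.1·t(Dormant)
t(Active) = 1 + 0.1·t(Casual) + 0.5·t(Active) + 0.2·t(Dormant)
t(Dormant) = 1 + 0.4·t(Casual) + 0.2·t(Active) + 0.2·t(Dormant)
Solving: t(Casual) = 3.3486, t(Active) = 4.2661, t(Dormant) = 3.9908.
Expected months from Casual to Reactivated: 3.3486.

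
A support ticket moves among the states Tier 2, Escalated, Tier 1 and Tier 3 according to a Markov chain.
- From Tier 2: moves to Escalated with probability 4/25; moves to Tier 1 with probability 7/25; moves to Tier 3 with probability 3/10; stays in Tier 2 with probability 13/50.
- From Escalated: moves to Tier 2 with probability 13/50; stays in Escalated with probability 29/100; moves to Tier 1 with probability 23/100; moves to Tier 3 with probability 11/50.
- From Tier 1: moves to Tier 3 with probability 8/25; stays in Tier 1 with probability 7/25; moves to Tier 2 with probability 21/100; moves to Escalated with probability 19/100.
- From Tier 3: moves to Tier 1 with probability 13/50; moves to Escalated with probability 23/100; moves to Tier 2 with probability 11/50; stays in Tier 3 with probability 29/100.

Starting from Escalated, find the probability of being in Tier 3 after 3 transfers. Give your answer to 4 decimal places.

Propagate the distribution vector 3 transfers from Escalated.
After 0 transfers: (0.0000, 1.0000, 0.0000, 0.0000)
After 1 transfer: (0.2600, 0.2900, 0.2300, 0.2200)
After 2 transfers: (0.2397, 0.2200, 0.2611, 0.2792)
After 3 transfers: (0.2358, 0.2160, 0.2634, 0.2848)
P(in Tier 3 after 3 transfers) = 0.2848

0.2848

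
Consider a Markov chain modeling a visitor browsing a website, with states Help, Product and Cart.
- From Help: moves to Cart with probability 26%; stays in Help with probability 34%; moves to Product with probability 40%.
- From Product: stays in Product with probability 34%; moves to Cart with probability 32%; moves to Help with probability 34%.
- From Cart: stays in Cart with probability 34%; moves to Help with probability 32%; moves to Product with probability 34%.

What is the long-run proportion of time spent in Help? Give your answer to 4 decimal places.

Let the stationary distribution be π with π = πP and π_1 + π_2 + π_3 = 1.
π_1 = 0.34·π_1 + 0.34·π_2 + 0.32·π_3
π_2 = 0.4·π_1 + 0.34·π_2 + 0.34·π_3
Solving with the normalization constraint gives π = (0.3339, 0.3600, 0.3061).
So the stationary probability of Help is 0.3339.

0.3339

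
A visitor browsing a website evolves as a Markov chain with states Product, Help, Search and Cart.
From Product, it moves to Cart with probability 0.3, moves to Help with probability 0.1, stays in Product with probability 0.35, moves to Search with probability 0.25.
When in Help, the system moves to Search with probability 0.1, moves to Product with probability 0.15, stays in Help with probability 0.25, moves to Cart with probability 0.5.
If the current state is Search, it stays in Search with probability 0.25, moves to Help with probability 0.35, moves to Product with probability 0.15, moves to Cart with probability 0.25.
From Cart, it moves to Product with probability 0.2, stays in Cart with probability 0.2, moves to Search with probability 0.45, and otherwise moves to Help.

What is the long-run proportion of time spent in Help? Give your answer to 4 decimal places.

0.2169

Let the stationary distribution be π with π = πP and π_1 + π_2 + π_3 + π_4 = 1.
π_1 = 0.35·π_1 + 0.15·π_2 + 0.15·π_3 + 0.2·π_4
π_2 = 0.1·π_1 + 0.25·π_2 + 0.35·π_3 + 0.15·π_4
π_3 = 0.25·π_1 + 0.1·π_2 + 0.25·π_3 + 0.45·π_4
Solving with the normalization constraint gives π = (0.2062, 0.2169, 0.2774, 0.2995).
So the stationary probability of Help is 0.2169.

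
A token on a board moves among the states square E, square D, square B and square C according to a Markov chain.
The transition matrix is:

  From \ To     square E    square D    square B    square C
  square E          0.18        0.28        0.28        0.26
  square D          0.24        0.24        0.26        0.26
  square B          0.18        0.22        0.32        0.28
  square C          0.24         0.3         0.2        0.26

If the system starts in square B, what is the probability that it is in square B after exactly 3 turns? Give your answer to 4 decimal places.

0.2642

Propagate the distribution vector 3 turns from square B.
After 0 turns: (0.0000, 0.0000, 1.0000, 0.0000)
After 1 turn: (0.1800, 0.2200, 0.3200, 0.2800)
After 2 turns: (0.2100, 0.2576, 0.2660, 0.2664)
After 3 turns: (0.2114, 0.2591, 0.2642, 0.2653)
P(in square B after 3 turns) = 0.2642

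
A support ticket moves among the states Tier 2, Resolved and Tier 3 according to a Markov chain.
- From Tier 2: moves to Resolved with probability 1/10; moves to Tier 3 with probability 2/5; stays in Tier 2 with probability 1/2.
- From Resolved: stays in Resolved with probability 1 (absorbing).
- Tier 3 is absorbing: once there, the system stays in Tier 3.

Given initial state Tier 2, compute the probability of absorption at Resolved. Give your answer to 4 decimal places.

Let h(s) be the probability of absorption at Resolved starting from transient state s. Then h(Resolved) = 1 and h(Tier 3) = 0. By first-step analysis:
h(Tier 2) = 0.5·h(Tier 2) + 0.1·1 + 0.4·0
Solving: h(Tier 2) = 0.2000.
Starting from Tier 2, the probability is 0.2000.

0.2000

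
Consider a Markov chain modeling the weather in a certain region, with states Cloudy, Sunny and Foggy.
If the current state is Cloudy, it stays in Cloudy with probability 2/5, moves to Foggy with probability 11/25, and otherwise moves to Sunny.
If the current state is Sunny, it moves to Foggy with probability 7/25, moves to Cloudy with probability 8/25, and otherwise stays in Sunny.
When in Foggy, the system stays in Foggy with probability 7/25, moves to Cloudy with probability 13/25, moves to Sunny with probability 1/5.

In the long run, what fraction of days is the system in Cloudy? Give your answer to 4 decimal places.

Let the stationary distribution be π with π = πP and π_1 + π_2 + π_3 = 1.
π_1 = 0.4·π_1 + 0.32·π_2 + 0.52·π_3
π_2 = 0.16·π_1 + 0.4·π_2 + 0.2·π_3
Solving with the normalization constraint gives π = (0.4234, 0.2288, 0.3477).
So the stationary probability of Cloudy is 0.4234.

0.4234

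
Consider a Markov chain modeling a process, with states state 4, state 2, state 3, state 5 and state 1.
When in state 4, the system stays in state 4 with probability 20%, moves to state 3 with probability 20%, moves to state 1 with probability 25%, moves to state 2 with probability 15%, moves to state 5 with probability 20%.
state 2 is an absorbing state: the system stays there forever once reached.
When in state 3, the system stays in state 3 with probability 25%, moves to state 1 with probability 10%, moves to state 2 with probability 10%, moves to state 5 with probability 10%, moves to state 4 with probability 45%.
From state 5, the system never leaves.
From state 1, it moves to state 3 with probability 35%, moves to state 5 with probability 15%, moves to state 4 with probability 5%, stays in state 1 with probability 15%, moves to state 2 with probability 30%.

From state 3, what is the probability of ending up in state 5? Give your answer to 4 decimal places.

0.4866

Let h(s) be the probability of absorption at state 5 starting from transient state s. Then h(state 5) = 1 and h(state 2) = 0. By first-step analysis:
h(state 4) = 0.2·h(state 4) + 0.15·0 + 0.2·h(state 3) + 0.2·1 + 0.25·h(state 1)
h(state 3) = 0.45·h(state 4) + 0.1·0 + 0.25·h(state 3) + 0.1·1 + 0.1·h(state 1)
h(state 1) = 0.05·h(state 4) + 0.3·0 + 0.35·h(state 3) + 0.15·1 + 0.15·h(state 1)
Solving: h(state 4) = 0.4986, h(state 3) = 0.4866, h(state 1) = 0.4062.
Starting from state 3, the probability is 0.4866.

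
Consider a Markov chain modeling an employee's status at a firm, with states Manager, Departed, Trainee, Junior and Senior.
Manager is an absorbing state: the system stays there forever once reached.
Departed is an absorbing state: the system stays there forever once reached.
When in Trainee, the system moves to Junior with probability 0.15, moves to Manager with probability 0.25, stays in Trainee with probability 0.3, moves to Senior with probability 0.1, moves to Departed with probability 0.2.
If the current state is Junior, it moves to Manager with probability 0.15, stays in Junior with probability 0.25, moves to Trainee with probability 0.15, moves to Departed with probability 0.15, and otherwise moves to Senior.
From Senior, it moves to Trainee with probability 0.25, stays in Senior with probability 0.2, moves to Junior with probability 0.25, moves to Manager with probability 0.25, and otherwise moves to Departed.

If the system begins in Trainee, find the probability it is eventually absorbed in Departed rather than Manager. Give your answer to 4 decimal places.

0.4204

Let h(s) be the probability of absorption at Departed starting from transient state s. Then h(Departed) = 1 and h(Manager) = 0. By first-step analysis:
h(Trainee) = 0.25·0 + 0.2·1 + 0.3·h(Trainee) + 0.15·h(Junior) + 0.1·h(Senior)
h(Junior) = 0.15·0 + 0.15·1 + 0.15·h(Trainee) + 0.25·h(Junior) + 0.3·h(Senior)
h(Senior) = 0.25·0 + 0.05·1 + 0.25·h(Trainee) + 0.25·h(Junior) + 0.2·h(Senior)
Solving: h(Trainee) = 0.4204, h(Junior) = 0.4133, h(Senior) = 0.3230.
Starting from Trainee, the probability is 0.4204.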